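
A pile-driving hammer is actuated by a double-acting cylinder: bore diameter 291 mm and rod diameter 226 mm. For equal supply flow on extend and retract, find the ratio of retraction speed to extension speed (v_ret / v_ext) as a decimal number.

Cap-side area A_cap = π/4 × (291 mm)² = 66510 mm^2
Rod-side annular area A_ann = π/4 × (291² − 226²) = 26390 mm^2
For equal Q, v ∝ 1/A, so v_ret/v_ext = A_cap/A_ann.

v_ret/v_ext ≈ 2.52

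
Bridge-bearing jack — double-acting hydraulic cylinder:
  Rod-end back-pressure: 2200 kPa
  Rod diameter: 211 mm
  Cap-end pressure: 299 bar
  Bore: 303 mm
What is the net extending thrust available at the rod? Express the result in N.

F ≈ 2.07e6 N

Cap-side area A_cap = π/4 × (303 mm)² = 72110 mm^2
Rod-side annular area A_ann = π/4 × (303² − 211²) = 37140 mm^2
Net thrust = P_cap·A_cap − P_rod·A_ann = 2.156e6 N − 81710 N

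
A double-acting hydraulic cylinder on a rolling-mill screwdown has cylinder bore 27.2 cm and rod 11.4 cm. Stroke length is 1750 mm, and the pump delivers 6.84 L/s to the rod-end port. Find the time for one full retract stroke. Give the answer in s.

t ≈ 12.3 s

Rod-side annular area A_ann = π/4 × (27.2² − 11.4²) = 479.0 cm^2
Swept volume V = A × L; t = V / Q = A·L / Q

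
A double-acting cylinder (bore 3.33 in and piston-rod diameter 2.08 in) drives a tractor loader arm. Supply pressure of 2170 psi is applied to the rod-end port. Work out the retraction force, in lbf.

Rod-side annular area A_ann = π/4 × (3.33² − 2.08²) = 5.311 in^2
On retraction the pressure acts on the annular area (bore minus rod).
F = P × A_ann

F ≈ 11500 lbf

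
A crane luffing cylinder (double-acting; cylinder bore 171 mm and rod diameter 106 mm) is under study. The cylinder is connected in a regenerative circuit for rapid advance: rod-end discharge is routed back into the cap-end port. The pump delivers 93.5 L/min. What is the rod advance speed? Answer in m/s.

In regeneration the rod-end outflow joins the pump flow into the cap end, so the net volume the pump must supply per unit advance equals the rod cross-section area.
Rod cross-section A_rod = π/4 × (106 mm)² = 8825 mm^2
v = Q_pump / A_rod

v ≈ 0.177 m/s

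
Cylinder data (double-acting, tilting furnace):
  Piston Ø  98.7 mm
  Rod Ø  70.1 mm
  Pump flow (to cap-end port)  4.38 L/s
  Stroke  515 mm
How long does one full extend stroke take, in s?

Cap-side area A_cap = π/4 × (98.7 mm)² = 7651 mm^2
Swept volume V = A × L; t = V / Q = A·L / Q

t ≈ 0.900 s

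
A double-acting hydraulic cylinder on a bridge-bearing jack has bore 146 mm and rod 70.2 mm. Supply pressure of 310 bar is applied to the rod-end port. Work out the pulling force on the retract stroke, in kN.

Rod-side annular area A_ann = π/4 × (146² − 70.2²) = 12870 mm^2
On retraction the pressure acts on the annular area (bore minus rod).
F = P × A_ann

F ≈ 399 kN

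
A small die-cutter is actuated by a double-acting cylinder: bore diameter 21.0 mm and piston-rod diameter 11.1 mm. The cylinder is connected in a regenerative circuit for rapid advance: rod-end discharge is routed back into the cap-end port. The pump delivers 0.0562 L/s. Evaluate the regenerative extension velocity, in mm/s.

In regeneration the rod-end outflow joins the pump flow into the cap end, so the net volume the pump must supply per unit advance equals the rod cross-section area.
Rod cross-section A_rod = π/4 × (11.1 mm)² = 96.77 mm^2
v = Q_pump / A_rod

v ≈ 581 mm/s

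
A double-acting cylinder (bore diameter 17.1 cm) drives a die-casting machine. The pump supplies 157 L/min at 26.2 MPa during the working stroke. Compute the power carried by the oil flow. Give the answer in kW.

W ≈ 68.6 kW

Hydraulic power = P × Q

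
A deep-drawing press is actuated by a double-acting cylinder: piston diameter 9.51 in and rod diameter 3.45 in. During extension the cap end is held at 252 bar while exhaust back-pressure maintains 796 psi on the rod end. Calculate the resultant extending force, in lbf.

Cap-side area A_cap = π/4 × (9.51 in)² = 71.03 in^2
Rod-side annular area A_ann = π/4 × (9.51² − 3.45²) = 61.68 in^2
Net thrust = P_cap·A_cap − P_rod·A_ann = 2.596e5 lbf − 49100 lbf

F ≈ 2.11e5 lbf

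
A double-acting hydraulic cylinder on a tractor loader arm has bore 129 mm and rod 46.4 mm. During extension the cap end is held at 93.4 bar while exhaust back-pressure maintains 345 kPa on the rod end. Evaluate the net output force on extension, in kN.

F ≈ 118 kN

Cap-side area A_cap = π/4 × (129 mm)² = 13070 mm^2
Rod-side annular area A_ann = π/4 × (129² − 46.4²) = 11380 mm^2
Net thrust = P_cap·A_cap − P_rod·A_ann = 122.1 kN − 3.926 kN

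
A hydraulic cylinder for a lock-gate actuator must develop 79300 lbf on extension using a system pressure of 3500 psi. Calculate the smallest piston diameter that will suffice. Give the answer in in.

Extension force acts on the full piston face: F = P × (π/4)D².
D = √(4F / (πP)) = √(4 × 79300 lbf / (π × 3500 psi))

D ≈ 5.37 in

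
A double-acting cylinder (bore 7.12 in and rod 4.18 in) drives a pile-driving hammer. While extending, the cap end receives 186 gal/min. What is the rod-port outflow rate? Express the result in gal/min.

Q_out ≈ 122 gal/min

Cap-side area A_cap = π/4 × (7.12 in)² = 39.82 in^2
Rod-side annular area A_ann = π/4 × (7.12² − 4.18²) = 26.09 in^2
Piston speed v = Q_in/A_cap; rod-end outflow Q_out = v × A_ann = Q_in × A_ann/A_cap.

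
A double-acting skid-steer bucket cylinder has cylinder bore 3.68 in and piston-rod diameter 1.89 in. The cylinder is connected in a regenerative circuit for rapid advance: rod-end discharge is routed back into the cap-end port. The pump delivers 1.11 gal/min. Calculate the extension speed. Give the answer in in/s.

v ≈ 1.52 in/s

In regeneration the rod-end outflow joins the pump flow into the cap end, so the net volume the pump must supply per unit advance equals the rod cross-section area.
Rod cross-section A_rod = π/4 × (1.89 in)² = 2.806 in^2
v = Q_pump / A_rod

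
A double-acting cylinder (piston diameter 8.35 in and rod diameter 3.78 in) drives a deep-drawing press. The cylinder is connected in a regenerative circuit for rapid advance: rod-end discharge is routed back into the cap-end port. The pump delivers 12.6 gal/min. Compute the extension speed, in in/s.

v ≈ 4.32 in/s

In regeneration the rod-end outflow joins the pump flow into the cap end, so the net volume the pump must supply per unit advance equals the rod cross-section area.
Rod cross-section A_rod = π/4 × (3.78 in)² = 11.22 in^2
v = Q_pump / A_rod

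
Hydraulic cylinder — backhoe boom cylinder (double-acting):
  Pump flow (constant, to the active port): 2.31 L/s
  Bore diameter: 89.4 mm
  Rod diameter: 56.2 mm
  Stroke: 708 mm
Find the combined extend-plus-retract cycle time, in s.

t ≈ 3.09 s

Cap-side area A_cap = π/4 × (89.4 mm)² = 6277 mm^2
Rod-side annular area A_ann = π/4 × (89.4² − 56.2²) = 3797 mm^2
t_ext = A_cap·L/Q = 1.924 s
t_ret = A_ann·L/Q = 1.164 s
t_cycle = t_ext + t_ret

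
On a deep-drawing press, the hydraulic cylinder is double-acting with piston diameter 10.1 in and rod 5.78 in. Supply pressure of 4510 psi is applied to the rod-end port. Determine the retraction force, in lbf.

F ≈ 2.43e5 lbf

Rod-side annular area A_ann = π/4 × (10.1² − 5.78²) = 53.88 in^2
On retraction the pressure acts on the annular area (bore minus rod).
F = P × A_ann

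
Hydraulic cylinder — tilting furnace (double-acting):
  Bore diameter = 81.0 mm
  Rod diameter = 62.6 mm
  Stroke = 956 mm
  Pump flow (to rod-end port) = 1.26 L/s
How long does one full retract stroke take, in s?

t ≈ 1.57 s

Rod-side annular area A_ann = π/4 × (81.0² − 62.6²) = 2075 mm^2
Swept volume V = A × L; t = V / Q = A·L / Q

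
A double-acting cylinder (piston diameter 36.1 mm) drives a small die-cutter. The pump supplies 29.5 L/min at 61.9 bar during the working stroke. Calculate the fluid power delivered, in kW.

Hydraulic power = P × Q

W ≈ 3.04 kW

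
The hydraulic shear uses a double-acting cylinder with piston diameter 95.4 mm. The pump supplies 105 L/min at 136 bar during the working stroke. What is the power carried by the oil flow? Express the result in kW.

Hydraulic power = P × Q

W ≈ 23.8 kW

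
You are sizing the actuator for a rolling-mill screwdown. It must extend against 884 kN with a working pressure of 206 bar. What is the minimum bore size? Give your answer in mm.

D ≈ 234 mm

Extension force acts on the full piston face: F = P × (π/4)D².
D = √(4F / (πP)) = √(4 × 884 kN / (π × 206 bar))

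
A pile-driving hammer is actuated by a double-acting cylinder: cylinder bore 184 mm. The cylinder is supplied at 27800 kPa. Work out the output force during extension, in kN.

Cap-side area A_cap = π/4 × (184 mm)² = 26590 mm^2
F = P × A_cap = 27800 kPa × A_cap

F ≈ 739 kN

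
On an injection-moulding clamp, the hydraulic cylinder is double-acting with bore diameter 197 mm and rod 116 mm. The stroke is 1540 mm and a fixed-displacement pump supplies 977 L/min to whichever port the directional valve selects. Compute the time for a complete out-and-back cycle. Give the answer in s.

Cap-side area A_cap = π/4 × (197 mm)² = 30480 mm^2
Rod-side annular area A_ann = π/4 × (197² − 116²) = 19910 mm^2
t_ext = A_cap·L/Q = 2.883 s
t_ret = A_ann·L/Q = 1.883 s
t_cycle = t_ext + t_ret

t ≈ 4.77 s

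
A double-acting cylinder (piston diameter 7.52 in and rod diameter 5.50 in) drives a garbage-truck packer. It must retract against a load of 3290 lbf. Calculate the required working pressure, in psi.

P ≈ 159 psi

Rod-side annular area A_ann = π/4 × (7.52² − 5.50²) = 20.66 in^2
Retraction: pressure acts on the annular area.
P = F / A = 3290 lbf / A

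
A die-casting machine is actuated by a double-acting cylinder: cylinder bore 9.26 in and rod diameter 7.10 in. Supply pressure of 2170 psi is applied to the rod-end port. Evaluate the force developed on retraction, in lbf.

F ≈ 60200 lbf

Rod-side annular area A_ann = π/4 × (9.26² − 7.10²) = 27.75 in^2
On retraction the pressure acts on the annular area (bore minus rod).
F = P × A_ann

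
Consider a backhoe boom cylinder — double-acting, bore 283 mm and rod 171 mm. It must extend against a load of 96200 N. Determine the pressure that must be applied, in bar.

Cap-side area A_cap = π/4 × (283 mm)² = 62900 mm^2
P = F / A = 96200 N / A

P ≈ 15.3 bar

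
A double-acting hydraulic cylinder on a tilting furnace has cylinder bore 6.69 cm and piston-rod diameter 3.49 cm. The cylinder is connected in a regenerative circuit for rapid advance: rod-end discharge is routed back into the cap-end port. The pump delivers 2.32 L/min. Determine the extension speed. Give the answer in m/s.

In regeneration the rod-end outflow joins the pump flow into the cap end, so the net volume the pump must supply per unit advance equals the rod cross-section area.
Rod cross-section A_rod = π/4 × (3.49 cm)² = 9.566 cm^2
v = Q_pump / A_rod

v ≈ 0.0404 m/s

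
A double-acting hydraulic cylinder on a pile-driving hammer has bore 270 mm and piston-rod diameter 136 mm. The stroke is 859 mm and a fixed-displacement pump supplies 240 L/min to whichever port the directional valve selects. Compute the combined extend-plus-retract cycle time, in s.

t ≈ 21.5 s

Cap-side area A_cap = π/4 × (270 mm)² = 57260 mm^2
Rod-side annular area A_ann = π/4 × (270² − 136²) = 42730 mm^2
t_ext = A_cap·L/Q = 12.30 s
t_ret = A_ann·L/Q = 9.176 s
t_cycle = t_ext + t_ret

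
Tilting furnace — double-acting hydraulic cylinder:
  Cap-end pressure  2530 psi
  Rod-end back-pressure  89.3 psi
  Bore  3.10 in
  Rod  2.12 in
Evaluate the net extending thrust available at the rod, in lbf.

F ≈ 18700 lbf

Cap-side area A_cap = π/4 × (3.10 in)² = 7.548 in^2
Rod-side annular area A_ann = π/4 × (3.10² − 2.12²) = 4.018 in^2
Net thrust = P_cap·A_cap − P_rod·A_ann = 19100 lbf − 358.8 lbf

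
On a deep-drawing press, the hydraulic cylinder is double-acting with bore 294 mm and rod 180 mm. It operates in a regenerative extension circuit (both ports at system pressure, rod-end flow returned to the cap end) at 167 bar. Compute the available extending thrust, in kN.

With equal pressure on both faces, forces on the annular region cancel; the net push is pressure × rod cross-section.
Rod cross-section A_rod = π/4 × (180 mm)² = 25450 mm^2
F = P × A_rod

F ≈ 425 kN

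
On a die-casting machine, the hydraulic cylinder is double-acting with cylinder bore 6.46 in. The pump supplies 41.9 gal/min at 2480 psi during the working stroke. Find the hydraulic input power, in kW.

Hydraulic power = P × Q

W ≈ 45.2 kW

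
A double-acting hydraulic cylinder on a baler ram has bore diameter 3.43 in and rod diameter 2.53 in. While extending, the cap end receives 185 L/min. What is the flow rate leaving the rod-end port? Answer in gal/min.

Cap-side area A_cap = π/4 × (3.43 in)² = 9.240 in^2
Rod-side annular area A_ann = π/4 × (3.43² − 2.53²) = 4.213 in^2
Piston speed v = Q_in/A_cap; rod-end outflow Q_out = v × A_ann = Q_in × A_ann/A_cap.

Q_out ≈ 22.3 gal/min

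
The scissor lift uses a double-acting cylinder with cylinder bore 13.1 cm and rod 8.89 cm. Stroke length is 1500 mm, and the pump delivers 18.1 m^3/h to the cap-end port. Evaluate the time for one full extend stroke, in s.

t ≈ 4.02 s

Cap-side area A_cap = π/4 × (13.1 cm)² = 134.8 cm^2
Swept volume V = A × L; t = V / Q = A·L / Q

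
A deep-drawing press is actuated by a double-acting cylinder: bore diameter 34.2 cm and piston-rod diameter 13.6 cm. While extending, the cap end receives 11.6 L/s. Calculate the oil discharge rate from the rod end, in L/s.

Q_out ≈ 9.77 L/s

Cap-side area A_cap = π/4 × (34.2 cm)² = 918.6 cm^2
Rod-side annular area A_ann = π/4 × (34.2² − 13.6²) = 773.4 cm^2
Piston speed v = Q_in/A_cap; rod-end outflow Q_out = v × A_ann = Q_in × A_ann/A_cap.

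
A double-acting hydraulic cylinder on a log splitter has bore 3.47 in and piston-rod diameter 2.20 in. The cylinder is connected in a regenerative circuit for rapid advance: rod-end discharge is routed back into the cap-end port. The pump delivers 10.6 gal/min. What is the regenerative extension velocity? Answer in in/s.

v ≈ 10.7 in/s

In regeneration the rod-end outflow joins the pump flow into the cap end, so the net volume the pump must supply per unit advance equals the rod cross-section area.
Rod cross-section A_rod = π/4 × (2.20 in)² = 3.801 in^2
v = Q_pump / A_rod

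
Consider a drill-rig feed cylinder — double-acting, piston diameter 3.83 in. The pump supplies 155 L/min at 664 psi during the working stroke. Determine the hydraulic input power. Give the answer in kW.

W ≈ 11.8 kW

Hydraulic power = P × Q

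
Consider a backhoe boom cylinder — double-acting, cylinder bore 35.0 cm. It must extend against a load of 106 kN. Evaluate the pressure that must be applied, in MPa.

Cap-side area A_cap = π/4 × (35.0 cm)² = 962.1 cm^2
P = F / A = 106 kN / A

P ≈ 1.10 MPa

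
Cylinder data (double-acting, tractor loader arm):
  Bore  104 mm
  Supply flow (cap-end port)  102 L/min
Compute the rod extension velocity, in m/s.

v ≈ 0.200 m/s

Cap-side area A_cap = π/4 × (104 mm)² = 8495 mm^2
v = Q / A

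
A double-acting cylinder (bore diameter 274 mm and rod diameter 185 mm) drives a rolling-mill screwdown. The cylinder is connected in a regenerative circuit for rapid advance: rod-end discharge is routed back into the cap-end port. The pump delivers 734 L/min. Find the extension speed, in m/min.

In regeneration the rod-end outflow joins the pump flow into the cap end, so the net volume the pump must supply per unit advance equals the rod cross-section area.
Rod cross-section A_rod = π/4 × (185 mm)² = 26880 mm^2
v = Q_pump / A_rod

v ≈ 27.3 m/min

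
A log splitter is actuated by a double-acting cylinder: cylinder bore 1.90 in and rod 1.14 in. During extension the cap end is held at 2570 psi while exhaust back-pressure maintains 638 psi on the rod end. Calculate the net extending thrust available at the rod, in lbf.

Cap-side area A_cap = π/4 × (1.90 in)² = 2.835 in^2
Rod-side annular area A_ann = π/4 × (1.90² − 1.14²) = 1.815 in^2
Net thrust = P_cap·A_cap − P_rod·A_ann = 7287 lbf − 1158 lbf

F ≈ 6130 lbf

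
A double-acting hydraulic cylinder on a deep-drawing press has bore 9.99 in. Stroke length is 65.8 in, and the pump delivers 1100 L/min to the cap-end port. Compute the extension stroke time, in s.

t ≈ 4.61 s

Cap-side area A_cap = π/4 × (9.99 in)² = 78.38 in^2
Swept volume V = A × L; t = V / Q = A·L / Q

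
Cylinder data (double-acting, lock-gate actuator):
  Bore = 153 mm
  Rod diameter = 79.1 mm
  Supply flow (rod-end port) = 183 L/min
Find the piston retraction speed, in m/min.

v ≈ 13.6 m/min

Rod-side annular area A_ann = π/4 × (153² − 79.1²) = 13470 mm^2
Flow into the rod-end port fills the annular volume.
v = Q / A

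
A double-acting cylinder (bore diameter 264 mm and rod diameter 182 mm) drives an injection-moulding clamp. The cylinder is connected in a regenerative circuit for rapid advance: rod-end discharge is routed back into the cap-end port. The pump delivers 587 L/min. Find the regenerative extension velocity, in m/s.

In regeneration the rod-end outflow joins the pump flow into the cap end, so the net volume the pump must supply per unit advance equals the rod cross-section area.
Rod cross-section A_rod = π/4 × (182 mm)² = 26020 mm^2
v = Q_pump / A_rod

v ≈ 0.376 m/s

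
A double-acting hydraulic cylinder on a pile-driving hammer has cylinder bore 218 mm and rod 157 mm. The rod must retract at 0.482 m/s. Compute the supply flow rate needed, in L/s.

Rod-side annular area A_ann = π/4 × (218² − 157²) = 17970 mm^2
Q = A × v

Q ≈ 8.66 L/s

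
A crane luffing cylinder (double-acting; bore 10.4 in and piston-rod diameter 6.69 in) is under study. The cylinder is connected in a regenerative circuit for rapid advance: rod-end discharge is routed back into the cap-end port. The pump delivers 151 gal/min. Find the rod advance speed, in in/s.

In regeneration the rod-end outflow joins the pump flow into the cap end, so the net volume the pump must supply per unit advance equals the rod cross-section area.
Rod cross-section A_rod = π/4 × (6.69 in)² = 35.15 in^2
v = Q_pump / A_rod

v ≈ 16.5 in/s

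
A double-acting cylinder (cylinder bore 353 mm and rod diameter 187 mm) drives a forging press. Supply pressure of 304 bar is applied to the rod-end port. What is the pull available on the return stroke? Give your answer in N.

F ≈ 2.14e6 N

Rod-side annular area A_ann = π/4 × (353² − 187²) = 70400 mm^2
On retraction the pressure acts on the annular area (bore minus rod).
F = P × A_ann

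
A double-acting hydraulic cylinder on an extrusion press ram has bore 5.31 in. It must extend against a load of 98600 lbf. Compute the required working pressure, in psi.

P ≈ 4450 psi

Cap-side area A_cap = π/4 × (5.31 in)² = 22.15 in^2
P = F / A = 98600 lbf / A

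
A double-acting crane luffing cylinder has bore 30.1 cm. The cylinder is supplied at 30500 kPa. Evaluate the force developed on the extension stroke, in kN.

Cap-side area A_cap = π/4 × (30.1 cm)² = 711.6 cm^2
F = P × A_cap = 30500 kPa × A_cap

F ≈ 2170 kN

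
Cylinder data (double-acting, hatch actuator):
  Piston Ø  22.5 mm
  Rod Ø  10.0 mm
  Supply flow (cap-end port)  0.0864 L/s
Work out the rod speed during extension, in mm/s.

Cap-side area A_cap = π/4 × (22.5 mm)² = 397.6 mm^2
v = Q / A

v ≈ 217 mm/s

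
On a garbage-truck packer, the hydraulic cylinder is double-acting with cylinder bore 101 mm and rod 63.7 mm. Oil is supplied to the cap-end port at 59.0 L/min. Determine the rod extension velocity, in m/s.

v ≈ 0.123 m/s

Cap-side area A_cap = π/4 × (101 mm)² = 8012 mm^2
v = Q / A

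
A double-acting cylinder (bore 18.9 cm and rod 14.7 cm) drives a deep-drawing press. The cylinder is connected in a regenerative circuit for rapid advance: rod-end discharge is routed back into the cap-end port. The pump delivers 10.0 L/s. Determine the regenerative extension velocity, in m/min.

v ≈ 35.4 m/min

In regeneration the rod-end outflow joins the pump flow into the cap end, so the net volume the pump must supply per unit advance equals the rod cross-section area.
Rod cross-section A_rod = π/4 × (14.7 cm)² = 169.7 cm^2
v = Q_pump / A_rod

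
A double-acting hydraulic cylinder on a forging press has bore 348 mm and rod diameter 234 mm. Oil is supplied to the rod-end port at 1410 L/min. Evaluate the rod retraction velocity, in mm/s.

v ≈ 451 mm/s

Rod-side annular area A_ann = π/4 × (348² − 234²) = 52110 mm^2
Flow into the rod-end port fills the annular volume.
v = Q / A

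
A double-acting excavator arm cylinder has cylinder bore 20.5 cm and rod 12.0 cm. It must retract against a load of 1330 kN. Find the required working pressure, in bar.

P ≈ 613 bar

Rod-side annular area A_ann = π/4 × (20.5² − 12.0²) = 217.0 cm^2
Retraction: pressure acts on the annular area.
P = F / A = 1330 kN / A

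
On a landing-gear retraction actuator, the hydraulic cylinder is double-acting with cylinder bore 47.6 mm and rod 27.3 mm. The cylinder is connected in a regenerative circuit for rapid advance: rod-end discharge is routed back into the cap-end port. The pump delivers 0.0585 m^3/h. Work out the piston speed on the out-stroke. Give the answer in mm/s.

v ≈ 27.8 mm/s

In regeneration the rod-end outflow joins the pump flow into the cap end, so the net volume the pump must supply per unit advance equals the rod cross-section area.
Rod cross-section A_rod = π/4 × (27.3 mm)² = 585.3 mm^2
v = Q_pump / A_rod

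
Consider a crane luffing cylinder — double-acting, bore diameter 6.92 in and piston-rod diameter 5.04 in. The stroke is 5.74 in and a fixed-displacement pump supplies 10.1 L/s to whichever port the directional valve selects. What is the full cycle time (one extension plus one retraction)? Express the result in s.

t ≈ 0.515 s

Cap-side area A_cap = π/4 × (6.92 in)² = 37.61 in^2
Rod-side annular area A_ann = π/4 × (6.92² − 5.04²) = 17.66 in^2
t_ext = A_cap·L/Q = 0.3503 s
t_ret = A_ann·L/Q = 0.1645 s
t_cycle = t_ext + t_ret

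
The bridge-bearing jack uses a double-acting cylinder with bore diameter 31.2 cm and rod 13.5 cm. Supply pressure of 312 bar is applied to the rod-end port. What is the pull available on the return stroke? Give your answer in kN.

F ≈ 1940 kN

Rod-side annular area A_ann = π/4 × (31.2² − 13.5²) = 621.4 cm^2
On retraction the pressure acts on the annular area (bore minus rod).
F = P × A_ann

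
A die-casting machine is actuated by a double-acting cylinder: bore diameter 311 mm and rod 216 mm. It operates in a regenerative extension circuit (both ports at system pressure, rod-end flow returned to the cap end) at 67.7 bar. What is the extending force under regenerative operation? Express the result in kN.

With equal pressure on both faces, forces on the annular region cancel; the net push is pressure × rod cross-section.
Rod cross-section A_rod = π/4 × (216 mm)² = 36640 mm^2
F = P × A_rod

F ≈ 248 kN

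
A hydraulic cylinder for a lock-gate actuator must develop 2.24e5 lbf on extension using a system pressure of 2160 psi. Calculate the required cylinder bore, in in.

Extension force acts on the full piston face: F = P × (π/4)D².
D = √(4F / (πP)) = √(4 × 2.24e5 lbf / (π × 2160 psi))

D ≈ 11.5 in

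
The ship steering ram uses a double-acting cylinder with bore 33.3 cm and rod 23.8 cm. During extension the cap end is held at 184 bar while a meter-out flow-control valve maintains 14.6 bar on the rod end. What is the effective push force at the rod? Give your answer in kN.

Cap-side area A_cap = π/4 × (33.3 cm)² = 870.9 cm^2
Rod-side annular area A_ann = π/4 × (33.3² − 23.8²) = 426.0 cm^2
Net thrust = P_cap·A_cap − P_rod·A_ann = 1602 kN − 62.20 kN

F ≈ 1540 kN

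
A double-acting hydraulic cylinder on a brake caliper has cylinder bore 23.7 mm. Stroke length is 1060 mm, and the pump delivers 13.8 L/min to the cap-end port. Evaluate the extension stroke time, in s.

Cap-side area A_cap = π/4 × (23.7 mm)² = 441.2 mm^2
Swept volume V = A × L; t = V / Q = A·L / Q

t ≈ 2.03 s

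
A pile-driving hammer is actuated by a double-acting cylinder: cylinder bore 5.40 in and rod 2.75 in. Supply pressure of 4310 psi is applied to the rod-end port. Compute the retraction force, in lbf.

Rod-side annular area A_ann = π/4 × (5.40² − 2.75²) = 16.96 in^2
On retraction the pressure acts on the annular area (bore minus rod).
F = P × A_ann

F ≈ 73100 lbf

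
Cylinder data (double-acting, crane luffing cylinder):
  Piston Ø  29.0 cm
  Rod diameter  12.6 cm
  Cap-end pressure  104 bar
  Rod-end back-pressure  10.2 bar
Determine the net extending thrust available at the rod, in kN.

Cap-side area A_cap = π/4 × (29.0 cm)² = 660.5 cm^2
Rod-side annular area A_ann = π/4 × (29.0² − 12.6²) = 535.8 cm^2
Net thrust = P_cap·A_cap − P_rod·A_ann = 686.9 kN − 54.65 kN

F ≈ 632 kN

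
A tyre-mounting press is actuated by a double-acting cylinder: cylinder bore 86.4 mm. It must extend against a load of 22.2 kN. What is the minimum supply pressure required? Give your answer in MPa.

Cap-side area A_cap = π/4 × (86.4 mm)² = 5863 mm^2
P = F / A = 22.2 kN / A

P ≈ 3.79 MPa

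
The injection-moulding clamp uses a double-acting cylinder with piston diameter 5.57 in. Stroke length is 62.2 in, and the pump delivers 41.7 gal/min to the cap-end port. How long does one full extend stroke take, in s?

t ≈ 9.44 s

Cap-side area A_cap = π/4 × (5.57 in)² = 24.37 in^2
Swept volume V = A × L; t = V / Q = A·L / Q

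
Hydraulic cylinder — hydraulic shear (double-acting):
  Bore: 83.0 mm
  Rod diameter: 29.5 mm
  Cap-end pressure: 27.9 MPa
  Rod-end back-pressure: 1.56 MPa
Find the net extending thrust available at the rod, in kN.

F ≈ 144 kN

Cap-side area A_cap = π/4 × (83.0 mm)² = 5411 mm^2
Rod-side annular area A_ann = π/4 × (83.0² − 29.5²) = 4727 mm^2
Net thrust = P_cap·A_cap − P_rod·A_ann = 151.0 kN − 7.374 kN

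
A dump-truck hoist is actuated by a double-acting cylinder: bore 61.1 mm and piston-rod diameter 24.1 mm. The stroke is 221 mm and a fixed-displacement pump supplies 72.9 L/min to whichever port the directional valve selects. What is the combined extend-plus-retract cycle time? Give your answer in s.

Cap-side area A_cap = π/4 × (61.1 mm)² = 2932 mm^2
Rod-side annular area A_ann = π/4 × (61.1² − 24.1²) = 2476 mm^2
t_ext = A_cap·L/Q = 0.5333 s
t_ret = A_ann·L/Q = 0.4503 s
t_cycle = t_ext + t_ret

t ≈ 0.984 s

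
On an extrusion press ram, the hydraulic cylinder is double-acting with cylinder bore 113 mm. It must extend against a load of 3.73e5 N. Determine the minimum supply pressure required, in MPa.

Cap-side area A_cap = π/4 × (113 mm)² = 10030 mm^2
P = F / A = 3.73e5 N / A

P ≈ 37.2 MPa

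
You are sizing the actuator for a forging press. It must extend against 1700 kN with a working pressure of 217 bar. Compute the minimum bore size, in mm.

Extension force acts on the full piston face: F = P × (π/4)D².
D = √(4F / (πP)) = √(4 × 1700 kN / (π × 217 bar))

D ≈ 316 mm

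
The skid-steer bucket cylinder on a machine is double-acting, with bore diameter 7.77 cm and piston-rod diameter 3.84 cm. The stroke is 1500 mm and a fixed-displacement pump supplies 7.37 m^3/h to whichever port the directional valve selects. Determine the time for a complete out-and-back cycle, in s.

Cap-side area A_cap = π/4 × (7.77 cm)² = 47.42 cm^2
Rod-side annular area A_ann = π/4 × (7.77² − 3.84²) = 35.84 cm^2
t_ext = A_cap·L/Q = 3.474 s
t_ret = A_ann·L/Q = 2.626 s
t_cycle = t_ext + t_ret

t ≈ 6.10 s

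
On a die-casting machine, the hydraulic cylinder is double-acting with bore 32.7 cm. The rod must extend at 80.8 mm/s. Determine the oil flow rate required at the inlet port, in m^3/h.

Cap-side area A_cap = π/4 × (32.7 cm)² = 839.8 cm^2
Q = A × v

Q ≈ 24.4 m^3/h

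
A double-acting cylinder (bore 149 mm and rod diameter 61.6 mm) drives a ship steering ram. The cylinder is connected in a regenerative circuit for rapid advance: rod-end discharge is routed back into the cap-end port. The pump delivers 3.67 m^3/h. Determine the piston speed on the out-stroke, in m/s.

v ≈ 0.342 m/s

In regeneration the rod-end outflow joins the pump flow into the cap end, so the net volume the pump must supply per unit advance equals the rod cross-section area.
Rod cross-section A_rod = π/4 × (61.6 mm)² = 2980 mm^2
v = Q_pump / A_rod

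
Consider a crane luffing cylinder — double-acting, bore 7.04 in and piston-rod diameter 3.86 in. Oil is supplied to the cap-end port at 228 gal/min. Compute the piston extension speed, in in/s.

Cap-side area A_cap = π/4 × (7.04 in)² = 38.93 in^2
v = Q / A

v ≈ 22.6 in/s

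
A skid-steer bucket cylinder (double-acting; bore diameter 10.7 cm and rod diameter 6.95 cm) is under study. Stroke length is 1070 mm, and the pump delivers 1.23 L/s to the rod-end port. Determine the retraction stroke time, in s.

Rod-side annular area A_ann = π/4 × (10.7² − 6.95²) = 51.98 cm^2
Swept volume V = A × L; t = V / Q = A·L / Q

t ≈ 4.52 s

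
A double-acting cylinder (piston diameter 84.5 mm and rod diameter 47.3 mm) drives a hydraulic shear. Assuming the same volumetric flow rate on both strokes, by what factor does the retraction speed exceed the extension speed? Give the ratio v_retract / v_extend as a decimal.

Cap-side area A_cap = π/4 × (84.5 mm)² = 5608 mm^2
Rod-side annular area A_ann = π/4 × (84.5² − 47.3²) = 3851 mm^2
For equal Q, v ∝ 1/A, so v_ret/v_ext = A_cap/A_ann.

v_ret/v_ext ≈ 1.46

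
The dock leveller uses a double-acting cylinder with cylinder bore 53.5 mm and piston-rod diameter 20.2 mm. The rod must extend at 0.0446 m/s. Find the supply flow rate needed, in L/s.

Cap-side area A_cap = π/4 × (53.5 mm)² = 2248 mm^2
Q = A × v

Q ≈ 0.100 L/s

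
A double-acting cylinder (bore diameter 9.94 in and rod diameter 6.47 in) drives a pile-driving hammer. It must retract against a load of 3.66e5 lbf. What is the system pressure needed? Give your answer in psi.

P ≈ 8180 psi

Rod-side annular area A_ann = π/4 × (9.94² − 6.47²) = 44.72 in^2
Retraction: pressure acts on the annular area.
P = F / A = 3.66e5 lbf / A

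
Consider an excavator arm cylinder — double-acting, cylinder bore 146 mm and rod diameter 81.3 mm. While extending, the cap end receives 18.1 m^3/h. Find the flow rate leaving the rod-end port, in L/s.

Q_out ≈ 3.47 L/s

Cap-side area A_cap = π/4 × (146 mm)² = 16740 mm^2
Rod-side annular area A_ann = π/4 × (146² − 81.3²) = 11550 mm^2
Piston speed v = Q_in/A_cap; rod-end outflow Q_out = v × A_ann = Q_in × A_ann/A_cap.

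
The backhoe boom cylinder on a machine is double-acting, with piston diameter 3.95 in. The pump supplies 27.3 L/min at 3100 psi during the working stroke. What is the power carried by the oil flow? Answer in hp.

W ≈ 13.0 hp

Hydraulic power = P × Q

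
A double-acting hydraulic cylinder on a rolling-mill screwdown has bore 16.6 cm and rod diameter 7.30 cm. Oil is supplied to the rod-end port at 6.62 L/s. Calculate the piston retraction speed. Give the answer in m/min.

v ≈ 22.8 m/min

Rod-side annular area A_ann = π/4 × (16.6² − 7.30²) = 174.6 cm^2
Flow into the rod-end port fills the annular volume.
v = Q / A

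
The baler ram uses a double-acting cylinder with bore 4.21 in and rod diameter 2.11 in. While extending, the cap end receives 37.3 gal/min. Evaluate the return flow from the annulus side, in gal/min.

Q_out ≈ 27.9 gal/min

Cap-side area A_cap = π/4 × (4.21 in)² = 13.92 in^2
Rod-side annular area A_ann = π/4 × (4.21² − 2.11²) = 10.42 in^2
Piston speed v = Q_in/A_cap; rod-end outflow Q_out = v × A_ann = Q_in × A_ann/A_cap.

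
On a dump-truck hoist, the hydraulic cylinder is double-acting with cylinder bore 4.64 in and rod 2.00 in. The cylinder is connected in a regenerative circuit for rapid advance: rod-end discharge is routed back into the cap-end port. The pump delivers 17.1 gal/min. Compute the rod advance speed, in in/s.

In regeneration the rod-end outflow joins the pump flow into the cap end, so the net volume the pump must supply per unit advance equals the rod cross-section area.
Rod cross-section A_rod = π/4 × (2.00 in)² = 3.142 in^2
v = Q_pump / A_rod

v ≈ 21.0 in/s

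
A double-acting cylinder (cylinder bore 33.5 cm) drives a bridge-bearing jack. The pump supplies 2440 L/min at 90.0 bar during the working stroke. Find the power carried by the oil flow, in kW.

W ≈ 366 kW

Hydraulic power = P × Q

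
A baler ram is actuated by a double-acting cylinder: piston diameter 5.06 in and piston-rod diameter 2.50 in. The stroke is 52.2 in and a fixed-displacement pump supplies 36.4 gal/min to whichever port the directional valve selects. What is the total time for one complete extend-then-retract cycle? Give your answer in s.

Cap-side area A_cap = π/4 × (5.06 in)² = 20.11 in^2
Rod-side annular area A_ann = π/4 × (5.06² − 2.50²) = 15.20 in^2
t_ext = A_cap·L/Q = 7.490 s
t_ret = A_ann·L/Q = 5.662 s
t_cycle = t_ext + t_ret

t ≈ 13.2 s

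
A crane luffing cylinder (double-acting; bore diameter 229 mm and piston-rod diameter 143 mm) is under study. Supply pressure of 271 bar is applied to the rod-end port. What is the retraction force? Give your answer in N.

Rod-side annular area A_ann = π/4 × (229² − 143²) = 25130 mm^2
On retraction the pressure acts on the annular area (bore minus rod).
F = P × A_ann

F ≈ 6.81e5 N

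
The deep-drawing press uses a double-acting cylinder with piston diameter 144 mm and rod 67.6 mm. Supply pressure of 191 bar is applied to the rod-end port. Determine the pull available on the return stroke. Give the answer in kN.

F ≈ 243 kN

Rod-side annular area A_ann = π/4 × (144² − 67.6²) = 12700 mm^2
On retraction the pressure acts on the annular area (bore minus rod).
F = P × A_ann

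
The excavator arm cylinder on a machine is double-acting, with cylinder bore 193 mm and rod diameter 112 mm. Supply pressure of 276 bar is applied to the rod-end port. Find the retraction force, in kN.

Rod-side annular area A_ann = π/4 × (193² − 112²) = 19400 mm^2
On retraction the pressure acts on the annular area (bore minus rod).
F = P × A_ann

F ≈ 536 kN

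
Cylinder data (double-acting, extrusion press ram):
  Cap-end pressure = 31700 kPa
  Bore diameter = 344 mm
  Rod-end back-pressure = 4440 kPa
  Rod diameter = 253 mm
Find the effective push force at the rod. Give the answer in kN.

F ≈ 2760 kN

Cap-side area A_cap = π/4 × (344 mm)² = 92940 mm^2
Rod-side annular area A_ann = π/4 × (344² − 253²) = 42670 mm^2
Net thrust = P_cap·A_cap − P_rod·A_ann = 2946 kN − 189.4 kN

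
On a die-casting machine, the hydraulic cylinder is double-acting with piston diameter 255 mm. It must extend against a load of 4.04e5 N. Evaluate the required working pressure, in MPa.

P ≈ 7.91 MPa

Cap-side area A_cap = π/4 × (255 mm)² = 51070 mm^2
P = F / A = 4.04e5 N / A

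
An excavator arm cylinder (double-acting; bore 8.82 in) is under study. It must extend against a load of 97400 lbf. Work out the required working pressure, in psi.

P ≈ 1590 psi

Cap-side area A_cap = π/4 × (8.82 in)² = 61.10 in^2
P = F / A = 97400 lbf / A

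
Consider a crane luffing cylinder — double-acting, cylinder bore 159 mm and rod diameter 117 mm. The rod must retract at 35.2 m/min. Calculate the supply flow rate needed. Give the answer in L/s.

Q ≈ 5.34 L/s

Rod-side annular area A_ann = π/4 × (159² − 117²) = 9104 mm^2
Q = A × v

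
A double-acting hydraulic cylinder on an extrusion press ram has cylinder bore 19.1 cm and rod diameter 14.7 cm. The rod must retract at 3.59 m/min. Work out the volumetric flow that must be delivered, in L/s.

Q ≈ 0.699 L/s

Rod-side annular area A_ann = π/4 × (19.1² − 14.7²) = 116.8 cm^2
Q = A × v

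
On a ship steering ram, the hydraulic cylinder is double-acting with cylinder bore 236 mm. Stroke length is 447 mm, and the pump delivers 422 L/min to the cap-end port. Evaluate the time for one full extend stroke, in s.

t ≈ 2.78 s

Cap-side area A_cap = π/4 × (236 mm)² = 43740 mm^2
Swept volume V = A × L; t = V / Q = A·L / Q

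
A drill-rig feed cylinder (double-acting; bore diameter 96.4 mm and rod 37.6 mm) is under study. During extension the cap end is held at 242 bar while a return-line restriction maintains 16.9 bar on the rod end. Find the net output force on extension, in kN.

Cap-side area A_cap = π/4 × (96.4 mm)² = 7299 mm^2
Rod-side annular area A_ann = π/4 × (96.4² − 37.6²) = 6188 mm^2
Net thrust = P_cap·A_cap − P_rod·A_ann = 176.6 kN − 10.46 kN

F ≈ 166 kN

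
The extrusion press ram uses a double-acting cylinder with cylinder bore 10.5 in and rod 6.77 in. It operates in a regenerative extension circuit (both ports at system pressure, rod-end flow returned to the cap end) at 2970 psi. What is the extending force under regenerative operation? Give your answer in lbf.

F ≈ 1.07e5 lbf

With equal pressure on both faces, forces on the annular region cancel; the net push is pressure × rod cross-section.
Rod cross-section A_rod = π/4 × (6.77 in)² = 36.00 in^2
F = P × A_rod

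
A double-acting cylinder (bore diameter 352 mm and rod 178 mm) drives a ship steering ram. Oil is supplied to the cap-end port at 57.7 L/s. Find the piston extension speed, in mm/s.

Cap-side area A_cap = π/4 × (352 mm)² = 97310 mm^2
v = Q / A

v ≈ 593 mm/s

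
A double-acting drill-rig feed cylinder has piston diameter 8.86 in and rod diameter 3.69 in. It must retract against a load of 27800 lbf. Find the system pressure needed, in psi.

Rod-side annular area A_ann = π/4 × (8.86² − 3.69²) = 50.96 in^2
Retraction: pressure acts on the annular area.
P = F / A = 27800 lbf / A

P ≈ 546 psi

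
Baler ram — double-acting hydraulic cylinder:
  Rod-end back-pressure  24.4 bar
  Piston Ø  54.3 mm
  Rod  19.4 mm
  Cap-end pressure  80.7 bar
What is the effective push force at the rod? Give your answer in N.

F ≈ 13800 N

Cap-side area A_cap = π/4 × (54.3 mm)² = 2316 mm^2
Rod-side annular area A_ann = π/4 × (54.3² − 19.4²) = 2020 mm^2
Net thrust = P_cap·A_cap − P_rod·A_ann = 18690 N − 4929 N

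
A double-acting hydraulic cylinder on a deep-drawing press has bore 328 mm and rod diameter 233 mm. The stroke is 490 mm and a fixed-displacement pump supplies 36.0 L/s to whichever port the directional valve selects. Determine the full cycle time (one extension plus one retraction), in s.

t ≈ 1.72 s

Cap-side area A_cap = π/4 × (328 mm)² = 84500 mm^2
Rod-side annular area A_ann = π/4 × (328² − 233²) = 41860 mm^2
t_ext = A_cap·L/Q = 1.150 s
t_ret = A_ann·L/Q = 0.5697 s
t_cycle = t_ext + t_ret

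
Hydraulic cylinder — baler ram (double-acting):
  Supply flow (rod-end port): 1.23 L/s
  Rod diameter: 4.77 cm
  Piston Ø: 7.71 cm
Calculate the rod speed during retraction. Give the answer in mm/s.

v ≈ 427 mm/s

Rod-side annular area A_ann = π/4 × (7.71² − 4.77²) = 28.82 cm^2
Flow into the rod-end port fills the annular volume.
v = Q / A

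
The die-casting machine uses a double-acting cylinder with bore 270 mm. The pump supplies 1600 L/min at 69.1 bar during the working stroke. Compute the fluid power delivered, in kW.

W ≈ 184 kW

Hydraulic power = P × Q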